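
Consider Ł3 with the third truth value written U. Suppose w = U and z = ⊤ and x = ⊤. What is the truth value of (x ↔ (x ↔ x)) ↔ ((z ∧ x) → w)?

x ↔ x = ⊤ ↔ ⊤ = ⊤
x ↔ (x ↔ x) = ⊤ ↔ ⊤ = ⊤
z ∧ x = ⊤ ∧ ⊤ = ⊤
(z ∧ x) → w = ⊤ → U = U  [min(1, 1−1+½)]
(x ↔ (x ↔ x)) ↔ ((z ∧ x) → w) = ⊤ ↔ U = U

U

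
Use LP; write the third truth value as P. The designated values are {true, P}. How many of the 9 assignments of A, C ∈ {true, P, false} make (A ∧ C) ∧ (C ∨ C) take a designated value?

Designated under: (A=true, C=true); (A=true, C=P); (A=P, C=true); (A=P, C=P).

4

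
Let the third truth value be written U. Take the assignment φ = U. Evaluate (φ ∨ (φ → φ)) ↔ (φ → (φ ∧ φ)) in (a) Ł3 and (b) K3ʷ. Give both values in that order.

In Ł3: φ → φ = U → U = true  [min(1, 1−½+½)]
φ ∨ (φ → φ) = U ∨ true = true
φ ∧ φ = U ∧ U = U
φ → (φ ∧ φ) = U → U = true
(φ ∨ (φ → φ)) ↔ (φ → (φ ∧ φ)) = true ↔ true = true
In K3ʷ: φ → φ = U → U = U  [any arg is the third value ⇒ result is the third value]
φ ∨ (φ → φ) = U ∨ U = U
φ ∧ φ = U ∧ U = U
φ → (φ ∧ φ) = U → U = U
(φ ∨ (φ → φ)) ↔ (φ → (φ ∧ φ)) = U ↔ U = U
They differ because Ł3 and K3ʷ treat U differently under the binary connectives.

true; U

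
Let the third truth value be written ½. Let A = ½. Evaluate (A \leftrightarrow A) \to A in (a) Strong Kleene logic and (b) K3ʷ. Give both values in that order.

½; ½

In Strong Kleene logic: A \leftrightarrow A = ½ \leftrightarrow ½ = ½
(A \leftrightarrow A) \to A = ½ \to ½ = ½  [\lnot ½ \lor ½]
In K3ʷ: A \leftrightarrow A = ½ \leftrightarrow ½ = ½
(A \leftrightarrow A) \to A = ½ \to ½ = ½  [any arg is the third value ⇒ result is the third value]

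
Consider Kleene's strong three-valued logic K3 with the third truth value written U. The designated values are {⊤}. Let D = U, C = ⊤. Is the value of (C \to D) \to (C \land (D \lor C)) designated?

Yes

C \to D = ⊤ \to U = U  [\lnot ⊤ \lor U]
D \lor C = U \lor ⊤ = ⊤
C \land (D \lor C) = ⊤ \land ⊤ = ⊤
(C \to D) \to (C \land (D \lor C)) = U \to ⊤ = ⊤
⊤ ∈ {⊤}.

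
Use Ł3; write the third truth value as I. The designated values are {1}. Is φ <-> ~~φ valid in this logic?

Every assignment of φ over {1, I, 0} gives a value in {1}.
In particular, with φ=I: φ <-> ~~φ = 1.

Yes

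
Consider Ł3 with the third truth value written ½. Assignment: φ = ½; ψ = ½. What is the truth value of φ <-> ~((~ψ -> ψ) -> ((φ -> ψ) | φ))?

½

~ψ = ~½ = ½
~ψ -> ψ = ½ -> ½ = ⊤
φ -> ψ = ½ -> ½ = ⊤
(φ -> ψ) | φ = ⊤ | ½ = ⊤
(~ψ -> ψ) -> ((φ -> ψ) | φ) = ⊤ -> ⊤ = ⊤
~((~ψ -> ψ) -> ((φ -> ψ) | φ)) = ~⊤ = ⊥
φ <-> ~((~ψ -> ψ) -> ((φ -> ψ) | φ)) = ½ <-> ⊥ = ½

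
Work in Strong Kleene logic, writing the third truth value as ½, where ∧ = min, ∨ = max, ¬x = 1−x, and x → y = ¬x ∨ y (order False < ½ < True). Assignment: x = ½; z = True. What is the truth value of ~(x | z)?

False

x | z = ½ | True = True
~(x | z) = ~True = False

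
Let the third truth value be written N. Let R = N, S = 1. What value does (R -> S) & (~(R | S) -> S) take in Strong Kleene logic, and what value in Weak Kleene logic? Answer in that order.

1; N

In Strong Kleene logic: R -> S = N -> 1 = 1
R | S = N | 1 = 1
~(R | S) = ~1 = 0
~(R | S) -> S = 0 -> 1 = 1
(R -> S) & (~(R | S) -> S) = 1 & 1 = 1
In Weak Kleene logic: R -> S = N -> 1 = N  [any arg is the third value ⇒ result is the third value]
R | S = N | 1 = N
~(R | S) = ~N = N
~(R | S) -> S = N -> 1 = N
(R -> S) & (~(R | S) -> S) = N & N = N
They differ because Strong Kleene logic and Weak Kleene logic treat N differently under the binary connectives.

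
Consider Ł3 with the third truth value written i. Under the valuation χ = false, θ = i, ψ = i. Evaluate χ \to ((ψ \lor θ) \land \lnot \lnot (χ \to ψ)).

true

ψ \lor θ = i \lor i = i
χ \to ψ = false \to i = true  [min(1, 1−0+½)]
\lnot (χ \to ψ) = \lnot true = false
\lnot \lnot (χ \to ψ) = \lnot false = true
(ψ \lor θ) \land \lnot \lnot (χ \to ψ) = i \land true = i
χ \to ((ψ \lor θ) \land \lnot \lnot (χ \to ψ)) = false \to i = true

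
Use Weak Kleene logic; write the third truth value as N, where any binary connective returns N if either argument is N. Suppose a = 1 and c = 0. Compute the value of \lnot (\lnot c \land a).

0

\lnot c = \lnot 0 = 1
\lnot c \land a = 1 \land 1 = 1
\lnot (\lnot c \land a) = \lnot 1 = 0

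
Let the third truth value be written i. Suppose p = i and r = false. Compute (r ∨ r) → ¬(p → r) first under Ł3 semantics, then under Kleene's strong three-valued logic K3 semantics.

true; true

In Ł3: r ∨ r = false ∨ false = false
p → r = i → false = i
¬(p → r) = ¬i = i
(r ∨ r) → ¬(p → r) = false → i = true
In Kleene's strong three-valued logic K3: r ∨ r = false ∨ false = false
p → r = i → false = i
¬(p → r) = ¬i = i
(r ∨ r) → ¬(p → r) = false → i = true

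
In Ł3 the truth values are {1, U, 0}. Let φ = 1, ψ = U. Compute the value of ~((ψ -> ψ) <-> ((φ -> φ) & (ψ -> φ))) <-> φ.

ψ -> ψ = U -> U = 1
φ -> φ = 1 -> 1 = 1
ψ -> φ = U -> 1 = 1
(φ -> φ) & (ψ -> φ) = 1 & 1 = 1
(ψ -> ψ) <-> ((φ -> φ) & (ψ -> φ)) = 1 <-> 1 = 1
~((ψ -> ψ) <-> ((φ -> φ) & (ψ -> φ))) = ~1 = 0
~((ψ -> ψ) <-> ((φ -> φ) & (ψ -> φ))) <-> φ = 0 <-> 1 = 0

0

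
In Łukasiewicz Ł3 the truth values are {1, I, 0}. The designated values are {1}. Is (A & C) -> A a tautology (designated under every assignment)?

Yes

Every assignment of A, C over {1, I, 0} gives a value in {1}.
In particular, with A=I, C=I: (A & C) -> A = 1.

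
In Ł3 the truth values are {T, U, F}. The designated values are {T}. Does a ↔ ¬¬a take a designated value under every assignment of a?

Every assignment of a over {T, U, F} gives a value in {T}.
In particular, with a=U: a ↔ ¬¬a = T.

Yes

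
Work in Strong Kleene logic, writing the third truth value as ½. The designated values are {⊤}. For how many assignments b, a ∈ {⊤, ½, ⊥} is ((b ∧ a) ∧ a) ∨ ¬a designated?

Designated under: (b=⊤, a=⊤); (b=⊤, a=⊥); (b=½, a=⊥); (b=⊥, a=⊥).

4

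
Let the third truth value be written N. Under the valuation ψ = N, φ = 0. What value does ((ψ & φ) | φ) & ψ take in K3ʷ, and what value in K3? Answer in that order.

N; 0

In K3ʷ: ψ & φ = N & 0 = N
(ψ & φ) | φ = N | 0 = N
((ψ & φ) | φ) & ψ = N & N = N
In K3: ψ & φ = N & 0 = 0
(ψ & φ) | φ = 0 | 0 = 0
((ψ & φ) | φ) & ψ = 0 & N = 0
They differ because K3ʷ and K3 treat N differently under the binary connectives.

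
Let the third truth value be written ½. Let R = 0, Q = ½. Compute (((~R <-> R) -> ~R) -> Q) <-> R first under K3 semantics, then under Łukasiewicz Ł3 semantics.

½; ½

In K3: ~R = ~0 = 1
~R <-> R = 1 <-> 0 = 0
~R = ~0 = 1
(~R <-> R) -> ~R = 0 -> 1 = 1
((~R <-> R) -> ~R) -> Q = 1 -> ½ = ½
(((~R <-> R) -> ~R) -> Q) <-> R = ½ <-> 0 = ½
In Łukasiewicz Ł3: ~R = ~0 = 1
~R <-> R = 1 <-> 0 = 0
~R = ~0 = 1
(~R <-> R) -> ~R = 0 -> 1 = 1
((~R <-> R) -> ~R) -> Q = 1 -> ½ = ½  [min(1, 1−1+½)]
(((~R <-> R) -> ~R) -> Q) <-> R = ½ <-> 0 = ½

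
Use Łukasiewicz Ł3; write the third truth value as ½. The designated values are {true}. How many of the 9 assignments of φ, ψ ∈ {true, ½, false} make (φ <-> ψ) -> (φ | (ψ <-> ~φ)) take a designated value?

8

Of the 9 assignments, 8 give a value in {true}.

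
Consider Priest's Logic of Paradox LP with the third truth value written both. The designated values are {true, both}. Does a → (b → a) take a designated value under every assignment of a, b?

Every assignment of a, b over {true, both, false} gives a value in {true, both}.
In particular, with a=both, b=both: a → (b → a) = both.

Yes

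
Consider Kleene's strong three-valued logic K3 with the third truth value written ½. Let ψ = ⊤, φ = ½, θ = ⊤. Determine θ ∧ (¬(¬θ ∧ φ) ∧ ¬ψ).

¬θ = ¬⊤ = ⊥
¬θ ∧ φ = ⊥ ∧ ½ = ⊥
¬(¬θ ∧ φ) = ¬⊥ = ⊤
¬ψ = ¬⊤ = ⊥
¬(¬θ ∧ φ) ∧ ¬ψ = ⊤ ∧ ⊥ = ⊥
θ ∧ (¬(¬θ ∧ φ) ∧ ¬ψ) = ⊤ ∧ ⊥ = ⊥

⊥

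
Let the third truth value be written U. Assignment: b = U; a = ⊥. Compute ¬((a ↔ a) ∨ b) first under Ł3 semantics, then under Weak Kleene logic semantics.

In Ł3: a ↔ a = ⊥ ↔ ⊥ = ⊤
(a ↔ a) ∨ b = ⊤ ∨ U = ⊤
¬((a ↔ a) ∨ b) = ¬⊤ = ⊥
In Weak Kleene logic: a ↔ a = ⊥ ↔ ⊥ = ⊤
(a ↔ a) ∨ b = ⊤ ∨ U = U
¬((a ↔ a) ∨ b) = ¬U = U
They differ because Ł3 and Weak Kleene logic treat U differently under the binary connectives.

⊥; U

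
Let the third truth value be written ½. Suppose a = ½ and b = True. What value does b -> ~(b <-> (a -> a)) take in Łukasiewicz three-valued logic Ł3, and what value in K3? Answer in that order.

False; ½

In Łukasiewicz three-valued logic Ł3: a -> a = ½ -> ½ = True  [min(1, 1−½+½)]
b <-> (a -> a) = True <-> True = True
~(b <-> (a -> a)) = ~True = False
b -> ~(b <-> (a -> a)) = True -> False = False
In K3: a -> a = ½ -> ½ = ½  [~½ | ½]
b <-> (a -> a) = True <-> ½ = ½
~(b <-> (a -> a)) = ~½ = ½
b -> ~(b <-> (a -> a)) = True -> ½ = ½
They differ because Łukasiewicz three-valued logic Ł3 and K3 treat ½ differently under implication.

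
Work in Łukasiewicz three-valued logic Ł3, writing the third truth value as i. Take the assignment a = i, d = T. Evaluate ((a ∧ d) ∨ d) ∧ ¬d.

a ∧ d = i ∧ T = i
(a ∧ d) ∨ d = i ∨ T = T
¬d = ¬T = F
((a ∧ d) ∨ d) ∧ ¬d = T ∧ F = F

F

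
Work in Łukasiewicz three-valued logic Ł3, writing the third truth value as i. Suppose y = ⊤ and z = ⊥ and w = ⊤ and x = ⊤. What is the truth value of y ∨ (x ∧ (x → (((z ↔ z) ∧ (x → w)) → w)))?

z ↔ z = ⊥ ↔ ⊥ = ⊤
x → w = ⊤ → ⊤ = ⊤
(z ↔ z) ∧ (x → w) = ⊤ ∧ ⊤ = ⊤
((z ↔ z) ∧ (x → w)) → w = ⊤ → ⊤ = ⊤
x → (((z ↔ z) ∧ (x → w)) → w) = ⊤ → ⊤ = ⊤
x ∧ (x → (((z ↔ z) ∧ (x → w)) → w)) = ⊤ ∧ ⊤ = ⊤
y ∨ (x ∧ (x → (((z ↔ z) ∧ (x → w)) → w))) = ⊤ ∨ ⊤ = ⊤

⊤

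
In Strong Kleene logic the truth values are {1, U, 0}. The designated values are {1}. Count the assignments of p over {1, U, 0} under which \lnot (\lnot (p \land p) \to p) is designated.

1

p=1: 0 ·
p=U: U ·
p=0: 1 ✓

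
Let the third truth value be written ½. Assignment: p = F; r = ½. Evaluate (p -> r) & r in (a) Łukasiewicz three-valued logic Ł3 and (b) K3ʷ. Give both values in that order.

½; ½

In Łukasiewicz three-valued logic Ł3: p -> r = F -> ½ = T  [min(1, 1−0+½)]
(p -> r) & r = T & ½ = ½
In K3ʷ: p -> r = F -> ½ = ½  [any arg is the third value ⇒ result is the third value]
(p -> r) & r = ½ & ½ = ½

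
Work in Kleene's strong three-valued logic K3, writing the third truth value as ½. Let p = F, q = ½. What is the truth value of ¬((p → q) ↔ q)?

½

p → q = F → ½ = T
(p → q) ↔ q = T ↔ ½ = ½
¬((p → q) ↔ q) = ¬½ = ½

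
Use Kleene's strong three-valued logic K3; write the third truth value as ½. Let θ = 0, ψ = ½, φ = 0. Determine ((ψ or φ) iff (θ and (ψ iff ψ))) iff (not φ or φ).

½

ψ or φ = ½ or 0 = ½
ψ iff ψ = ½ iff ½ = ½
θ and (ψ iff ψ) = 0 and ½ = 0
(ψ or φ) iff (θ and (ψ iff ψ)) = ½ iff 0 = ½
not φ = not 0 = 1
not φ or φ = 1 or 0 = 1
((ψ or φ) iff (θ and (ψ iff ψ))) iff (not φ or φ) = ½ iff 1 = ½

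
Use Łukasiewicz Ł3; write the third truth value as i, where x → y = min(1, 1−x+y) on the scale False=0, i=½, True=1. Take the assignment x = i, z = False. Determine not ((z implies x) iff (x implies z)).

i

z implies x = False implies i = True
x implies z = i implies False = i
(z implies x) iff (x implies z) = True iff i = i
not ((z implies x) iff (x implies z)) = not i = i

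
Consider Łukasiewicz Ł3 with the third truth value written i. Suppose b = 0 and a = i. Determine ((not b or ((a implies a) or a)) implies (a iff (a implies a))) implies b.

i

not b = not 0 = 1
a implies a = i implies i = 1  [min(1, 1−½+½)]
(a implies a) or a = 1 or i = 1
not b or ((a implies a) or a) = 1 or 1 = 1
a implies a = i implies i = 1
a iff (a implies a) = i iff 1 = i
(not b or ((a implies a) or a)) implies (a iff (a implies a)) = 1 implies i = i
((not b or ((a implies a) or a)) implies (a iff (a implies a))) implies b = i implies 0 = i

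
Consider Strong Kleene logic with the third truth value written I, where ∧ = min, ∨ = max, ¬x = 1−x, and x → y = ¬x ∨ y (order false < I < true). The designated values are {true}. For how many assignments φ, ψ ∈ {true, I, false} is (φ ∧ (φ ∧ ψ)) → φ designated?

Of the 9 assignments, 7 give a value in {true}.

7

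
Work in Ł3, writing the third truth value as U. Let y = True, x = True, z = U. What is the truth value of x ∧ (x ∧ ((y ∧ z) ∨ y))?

True

y ∧ z = True ∧ U = U
(y ∧ z) ∨ y = U ∨ True = True
x ∧ ((y ∧ z) ∨ y) = True ∧ True = True
x ∧ (x ∧ ((y ∧ z) ∨ y)) = True ∧ True = True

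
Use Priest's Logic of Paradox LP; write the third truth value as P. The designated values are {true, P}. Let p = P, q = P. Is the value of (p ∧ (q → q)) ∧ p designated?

q → q = P → P = P
p ∧ (q → q) = P ∧ P = P
(p ∧ (q → q)) ∧ p = P ∧ P = P
P ∈ {true, P}.

Yes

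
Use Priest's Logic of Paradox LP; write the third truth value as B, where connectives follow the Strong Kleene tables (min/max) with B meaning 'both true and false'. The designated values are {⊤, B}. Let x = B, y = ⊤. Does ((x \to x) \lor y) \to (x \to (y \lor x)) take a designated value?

Yes

x \to x = B \to B = B  [\lnot B \lor B]
(x \to x) \lor y = B \lor ⊤ = ⊤
y \lor x = ⊤ \lor B = ⊤
x \to (y \lor x) = B \to ⊤ = ⊤
((x \to x) \lor y) \to (x \to (y \lor x)) = ⊤ \to ⊤ = ⊤
⊤ ∈ {⊤, B}.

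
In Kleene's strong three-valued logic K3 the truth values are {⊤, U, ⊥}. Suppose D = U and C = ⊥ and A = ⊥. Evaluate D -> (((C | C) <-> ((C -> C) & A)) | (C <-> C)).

⊤

C | C = ⊥ | ⊥ = ⊥
C -> C = ⊥ -> ⊥ = ⊤
(C -> C) & A = ⊤ & ⊥ = ⊥
(C | C) <-> ((C -> C) & A) = ⊥ <-> ⊥ = ⊤
C <-> C = ⊥ <-> ⊥ = ⊤
((C | C) <-> ((C -> C) & A)) | (C <-> C) = ⊤ | ⊤ = ⊤
D -> (((C | C) <-> ((C -> C) & A)) | (C <-> C)) = U -> ⊤ = ⊤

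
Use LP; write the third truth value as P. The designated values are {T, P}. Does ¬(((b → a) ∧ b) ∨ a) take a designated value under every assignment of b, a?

Countermodel: b=T, a=T gives F, which is not designated.

No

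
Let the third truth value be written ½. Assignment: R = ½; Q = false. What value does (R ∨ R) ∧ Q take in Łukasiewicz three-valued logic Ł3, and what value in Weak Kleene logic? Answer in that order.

false; ½

In Łukasiewicz three-valued logic Ł3: R ∨ R = ½ ∨ ½ = ½
(R ∨ R) ∧ Q = ½ ∧ false = false
In Weak Kleene logic: R ∨ R = ½ ∨ ½ = ½
(R ∨ R) ∧ Q = ½ ∧ false = ½
They differ because Łukasiewicz three-valued logic Ł3 and Weak Kleene logic treat ½ differently under the binary connectives.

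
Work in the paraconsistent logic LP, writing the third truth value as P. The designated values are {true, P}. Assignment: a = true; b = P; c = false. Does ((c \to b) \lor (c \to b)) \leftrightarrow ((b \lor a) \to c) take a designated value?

c \to b = false \to P = true  [\lnot false \lor P]
c \to b = false \to P = true
(c \to b) \lor (c \to b) = true \lor true = true
b \lor a = P \lor true = true
(b \lor a) \to c = true \to false = false
((c \to b) \lor (c \to b)) \leftrightarrow ((b \lor a) \to c) = true \leftrightarrow false = false
false ∉ {true, P}.

No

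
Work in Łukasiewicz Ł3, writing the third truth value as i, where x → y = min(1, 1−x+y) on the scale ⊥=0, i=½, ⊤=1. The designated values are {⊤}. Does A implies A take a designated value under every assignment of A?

Every assignment of A over {⊤, i, ⊥} gives a value in {⊤}.
In particular, with A=i: A implies A = ⊤.

Yes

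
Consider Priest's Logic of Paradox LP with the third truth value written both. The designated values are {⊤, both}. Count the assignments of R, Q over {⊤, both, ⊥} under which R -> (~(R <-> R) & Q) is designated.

6

Of the 9 assignments, 6 give a value in {⊤, both}.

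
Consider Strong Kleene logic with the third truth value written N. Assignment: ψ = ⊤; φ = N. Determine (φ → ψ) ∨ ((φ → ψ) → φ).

φ → ψ = N → ⊤ = ⊤  [¬N ∨ ⊤]
φ → ψ = N → ⊤ = ⊤
(φ → ψ) → φ = ⊤ → N = N
(φ → ψ) ∨ ((φ → ψ) → φ) = ⊤ ∨ N = ⊤

⊤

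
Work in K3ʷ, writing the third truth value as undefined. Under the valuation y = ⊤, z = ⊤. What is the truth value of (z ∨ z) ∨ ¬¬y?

z ∨ z = ⊤ ∨ ⊤ = ⊤
¬y = ¬⊤ = ⊥
¬¬y = ¬⊥ = ⊤
(z ∨ z) ∨ ¬¬y = ⊤ ∨ ⊤ = ⊤

⊤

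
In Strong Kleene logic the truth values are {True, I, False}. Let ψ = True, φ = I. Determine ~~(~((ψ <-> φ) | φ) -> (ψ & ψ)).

ψ <-> φ = True <-> I = I
(ψ <-> φ) | φ = I | I = I
~((ψ <-> φ) | φ) = ~I = I
ψ & ψ = True & True = True
~((ψ <-> φ) | φ) -> (ψ & ψ) = I -> True = True  [~I | True]
~(~((ψ <-> φ) | φ) -> (ψ & ψ)) = ~True = False
~~(~((ψ <-> φ) | φ) -> (ψ & ψ)) = ~False = True

True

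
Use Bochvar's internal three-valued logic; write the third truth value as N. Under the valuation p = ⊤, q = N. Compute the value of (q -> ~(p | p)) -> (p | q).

p | p = ⊤ | ⊤ = ⊤
~(p | p) = ~⊤ = ⊥
q -> ~(p | p) = N -> ⊥ = N  [any arg is the third value ⇒ result is the third value]
p | q = ⊤ | N = N
(q -> ~(p | p)) -> (p | q) = N -> N = N

N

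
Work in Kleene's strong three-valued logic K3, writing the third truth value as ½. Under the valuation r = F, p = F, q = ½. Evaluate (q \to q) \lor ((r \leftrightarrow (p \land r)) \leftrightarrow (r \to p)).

q \to q = ½ \to ½ = ½  [\lnot ½ \lor ½]
p \land r = F \land F = F
r \leftrightarrow (p \land r) = F \leftrightarrow F = T
r \to p = F \to F = T
(r \leftrightarrow (p \land r)) \leftrightarrow (r \to p) = T \leftrightarrow T = T
(q \to q) \lor ((r \leftrightarrow (p \land r)) \leftrightarrow (r \to p)) = ½ \lor T = T

T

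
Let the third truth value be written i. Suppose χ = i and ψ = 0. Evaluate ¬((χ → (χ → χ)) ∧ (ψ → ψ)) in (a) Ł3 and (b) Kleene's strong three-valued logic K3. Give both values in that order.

In Ł3: χ → χ = i → i = 1  [min(1, 1−½+½)]
χ → (χ → χ) = i → 1 = 1
ψ → ψ = 0 → 0 = 1
(χ → (χ → χ)) ∧ (ψ → ψ) = 1 ∧ 1 = 1
¬((χ → (χ → χ)) ∧ (ψ → ψ)) = ¬1 = 0
In Kleene's strong three-valued logic K3: χ → χ = i → i = i
χ → (χ → χ) = i → i = i
ψ → ψ = 0 → 0 = 1
(χ → (χ → χ)) ∧ (ψ → ψ) = i ∧ 1 = i
¬((χ → (χ → χ)) ∧ (ψ → ψ)) = ¬i = i
They differ because Ł3 and Kleene's strong three-valued logic K3 treat i differently under implication.

0; i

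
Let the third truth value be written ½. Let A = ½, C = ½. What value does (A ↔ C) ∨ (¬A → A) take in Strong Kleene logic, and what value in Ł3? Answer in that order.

In Strong Kleene logic: A ↔ C = ½ ↔ ½ = ½
¬A = ¬½ = ½
¬A → A = ½ → ½ = ½  [¬½ ∨ ½]
(A ↔ C) ∨ (¬A → A) = ½ ∨ ½ = ½
In Ł3: A ↔ C = ½ ↔ ½ = T  [1 − |½−½|]
¬A = ¬½ = ½
¬A → A = ½ → ½ = T
(A ↔ C) ∨ (¬A → A) = T ∨ T = T
They differ because Strong Kleene logic and Ł3 treat ½ differently under implication.

½; T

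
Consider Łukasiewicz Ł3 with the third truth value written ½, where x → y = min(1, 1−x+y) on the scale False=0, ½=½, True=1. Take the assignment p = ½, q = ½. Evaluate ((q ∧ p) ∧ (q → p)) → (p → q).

True

q ∧ p = ½ ∧ ½ = ½
q → p = ½ → ½ = True  [min(1, 1−½+½)]
(q ∧ p) ∧ (q → p) = ½ ∧ True = ½
p → q = ½ → ½ = True
((q ∧ p) ∧ (q → p)) → (p → q) = ½ → True = True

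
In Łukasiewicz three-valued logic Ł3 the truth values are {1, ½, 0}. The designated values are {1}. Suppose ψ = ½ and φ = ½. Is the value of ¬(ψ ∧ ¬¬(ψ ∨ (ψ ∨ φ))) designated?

No

ψ ∨ φ = ½ ∨ ½ = ½
ψ ∨ (ψ ∨ φ) = ½ ∨ ½ = ½
¬(ψ ∨ (ψ ∨ φ)) = ¬½ = ½
¬¬(ψ ∨ (ψ ∨ φ)) = ¬½ = ½
ψ ∧ ¬¬(ψ ∨ (ψ ∨ φ)) = ½ ∧ ½ = ½
¬(ψ ∧ ¬¬(ψ ∨ (ψ ∨ φ))) = ¬½ = ½
½ ∉ {1}.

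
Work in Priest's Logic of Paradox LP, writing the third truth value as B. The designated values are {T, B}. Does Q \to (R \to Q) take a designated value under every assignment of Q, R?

Yes

Every assignment of Q, R over {T, B, F} gives a value in {T, B}.
In particular, with Q=B, R=B: Q \to (R \to Q) = B.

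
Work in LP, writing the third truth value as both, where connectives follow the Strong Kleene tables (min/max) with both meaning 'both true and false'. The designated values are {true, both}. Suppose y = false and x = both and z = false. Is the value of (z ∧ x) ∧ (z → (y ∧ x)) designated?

z ∧ x = false ∧ both = false
y ∧ x = false ∧ both = false
z → (y ∧ x) = false → false = true
(z ∧ x) ∧ (z → (y ∧ x)) = false ∧ true = false
false ∉ {true, both}.

No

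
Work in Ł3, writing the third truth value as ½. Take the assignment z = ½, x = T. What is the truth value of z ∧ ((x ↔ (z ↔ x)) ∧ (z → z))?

½

z ↔ x = ½ ↔ T = ½
x ↔ (z ↔ x) = T ↔ ½ = ½
z → z = ½ → ½ = T
(x ↔ (z ↔ x)) ∧ (z → z) = ½ ∧ T = ½
z ∧ ((x ↔ (z ↔ x)) ∧ (z → z)) = ½ ∧ ½ = ½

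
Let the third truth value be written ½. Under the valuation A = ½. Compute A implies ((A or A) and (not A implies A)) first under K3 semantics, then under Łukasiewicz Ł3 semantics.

½; true

In K3: A or A = ½ or ½ = ½
not A = not ½ = ½
not A implies A = ½ implies ½ = ½  [not ½ or ½]
(A or A) and (not A implies A) = ½ and ½ = ½
A implies ((A or A) and (not A implies A)) = ½ implies ½ = ½
In Łukasiewicz Ł3: A or A = ½ or ½ = ½
not A = not ½ = ½
not A implies A = ½ implies ½ = true  [min(1, 1−½+½)]
(A or A) and (not A implies A) = ½ and true = ½
A implies ((A or A) and (not A implies A)) = ½ implies ½ = true
They differ because K3 and Łukasiewicz Ł3 treat ½ differently under implication.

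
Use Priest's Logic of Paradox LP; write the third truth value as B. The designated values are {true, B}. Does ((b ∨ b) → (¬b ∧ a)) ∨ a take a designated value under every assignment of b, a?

No

Countermodel: b=true, a=false gives false, which is not designated.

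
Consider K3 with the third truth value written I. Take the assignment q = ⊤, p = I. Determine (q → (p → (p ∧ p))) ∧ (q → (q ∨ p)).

p ∧ p = I ∧ I = I
p → (p ∧ p) = I → I = I
q → (p → (p ∧ p)) = ⊤ → I = I
q ∨ p = ⊤ ∨ I = ⊤
q → (q ∨ p) = ⊤ → ⊤ = ⊤
(q → (p → (p ∧ p))) ∧ (q → (q ∨ p)) = I ∧ ⊤ = I

I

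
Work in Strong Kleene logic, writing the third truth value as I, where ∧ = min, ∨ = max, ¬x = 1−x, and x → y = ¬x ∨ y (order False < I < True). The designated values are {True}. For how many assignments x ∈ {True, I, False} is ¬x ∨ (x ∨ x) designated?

2

x=True: True ✓
x=I: I ·
x=False: True ✓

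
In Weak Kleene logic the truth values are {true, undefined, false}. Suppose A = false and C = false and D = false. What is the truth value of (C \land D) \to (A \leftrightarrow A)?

C \land D = false \land false = false
A \leftrightarrow A = false \leftrightarrow false = true
(C \land D) \to (A \leftrightarrow A) = false \to true = true

true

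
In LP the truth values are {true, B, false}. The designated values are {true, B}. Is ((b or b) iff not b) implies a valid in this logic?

Yes

Every assignment of b, a over {true, B, false} gives a value in {true, B}.
In particular, with b=B, a=B: ((b or b) iff not b) implies a = B.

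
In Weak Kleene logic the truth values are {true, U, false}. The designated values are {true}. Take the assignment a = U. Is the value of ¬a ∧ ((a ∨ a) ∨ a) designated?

¬a = ¬U = U
a ∨ a = U ∨ U = U
(a ∨ a) ∨ a = U ∨ U = U
¬a ∧ ((a ∨ a) ∨ a) = U ∧ U = U
U ∉ {true}.

No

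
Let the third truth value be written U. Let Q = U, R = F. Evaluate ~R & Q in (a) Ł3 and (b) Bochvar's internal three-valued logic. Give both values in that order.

In Ł3: ~R = ~F = T
~R & Q = T & U = U
In Bochvar's internal three-valued logic: ~R = ~F = T
~R & Q = T & U = U

U; U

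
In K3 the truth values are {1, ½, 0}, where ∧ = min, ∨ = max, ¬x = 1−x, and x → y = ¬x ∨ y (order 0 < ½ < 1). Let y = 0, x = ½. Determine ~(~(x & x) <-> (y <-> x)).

½

x & x = ½ & ½ = ½
~(x & x) = ~½ = ½
y <-> x = 0 <-> ½ = ½
~(x & x) <-> (y <-> x) = ½ <-> ½ = ½
~(~(x & x) <-> (y <-> x)) = ~½ = ½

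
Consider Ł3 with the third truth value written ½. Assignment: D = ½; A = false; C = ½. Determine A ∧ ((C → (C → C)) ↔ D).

false

C → C = ½ → ½ = true  [min(1, 1−½+½)]
C → (C → C) = ½ → true = true
(C → (C → C)) ↔ D = true ↔ ½ = ½
A ∧ ((C → (C → C)) ↔ D) = false ∧ ½ = false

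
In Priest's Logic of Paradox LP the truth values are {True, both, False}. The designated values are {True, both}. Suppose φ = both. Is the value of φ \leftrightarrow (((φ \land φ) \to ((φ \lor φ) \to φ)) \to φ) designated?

φ \land φ = both \land both = both
φ \lor φ = both \lor both = both
(φ \lor φ) \to φ = both \to both = both  [\lnot both \lor both]
(φ \land φ) \to ((φ \lor φ) \to φ) = both \to both = both
((φ \land φ) \to ((φ \lor φ) \to φ)) \to φ = both \to both = both
φ \leftrightarrow (((φ \land φ) \to ((φ \lor φ) \to φ)) \to φ) = both \leftrightarrow both = both
both ∈ {True, both}.

Yes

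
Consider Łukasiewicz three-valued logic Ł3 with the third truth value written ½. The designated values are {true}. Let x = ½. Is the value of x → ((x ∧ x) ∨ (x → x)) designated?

Yes

x ∧ x = ½ ∧ ½ = ½
x → x = ½ → ½ = true  [min(1, 1−½+½)]
(x ∧ x) ∨ (x → x) = ½ ∨ true = true
x → ((x ∧ x) ∨ (x → x)) = ½ → true = true
true ∈ {true}.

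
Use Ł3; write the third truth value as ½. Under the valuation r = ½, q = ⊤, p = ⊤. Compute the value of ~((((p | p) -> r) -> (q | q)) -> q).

p | p = ⊤ | ⊤ = ⊤
(p | p) -> r = ⊤ -> ½ = ½  [min(1, 1−1+½)]
q | q = ⊤ | ⊤ = ⊤
((p | p) -> r) -> (q | q) = ½ -> ⊤ = ⊤
(((p | p) -> r) -> (q | q)) -> q = ⊤ -> ⊤ = ⊤
~((((p | p) -> r) -> (q | q)) -> q) = ~⊤ = ⊥

⊥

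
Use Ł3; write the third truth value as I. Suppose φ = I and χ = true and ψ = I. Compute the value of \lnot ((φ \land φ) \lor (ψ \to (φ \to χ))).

φ \land φ = I \land I = I
φ \to χ = I \to true = true  [min(1, 1−½+1)]
ψ \to (φ \to χ) = I \to true = true
(φ \land φ) \lor (ψ \to (φ \to χ)) = I \lor true = true
\lnot ((φ \land φ) \lor (ψ \to (φ \to χ))) = \lnot true = false

false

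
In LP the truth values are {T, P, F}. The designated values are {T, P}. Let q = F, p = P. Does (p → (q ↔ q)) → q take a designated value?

q ↔ q = F ↔ F = T
p → (q ↔ q) = P → T = T  [¬P ∨ T]
(p → (q ↔ q)) → q = T → F = F
F ∉ {T, P}.

No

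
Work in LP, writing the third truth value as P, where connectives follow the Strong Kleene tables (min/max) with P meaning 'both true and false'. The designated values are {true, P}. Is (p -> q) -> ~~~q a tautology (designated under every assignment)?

No

Countermodel: p=true, q=true gives false, which is not designated.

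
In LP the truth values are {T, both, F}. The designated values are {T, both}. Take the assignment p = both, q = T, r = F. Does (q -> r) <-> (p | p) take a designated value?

Yes

q -> r = T -> F = F
p | p = both | both = both
(q -> r) <-> (p | p) = F <-> both = both
both ∈ {T, both}.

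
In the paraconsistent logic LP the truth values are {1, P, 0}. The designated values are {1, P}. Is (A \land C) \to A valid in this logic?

Yes

Every assignment of A, C over {1, P, 0} gives a value in {1, P}.
In particular, with A=P, C=P: (A \land C) \to A = P.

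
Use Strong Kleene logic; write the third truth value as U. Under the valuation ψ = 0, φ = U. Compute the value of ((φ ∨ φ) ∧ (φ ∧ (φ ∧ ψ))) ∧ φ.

0

φ ∨ φ = U ∨ U = U
φ ∧ ψ = U ∧ 0 = 0
φ ∧ (φ ∧ ψ) = U ∧ 0 = 0
(φ ∨ φ) ∧ (φ ∧ (φ ∧ ψ)) = U ∧ 0 = 0
((φ ∨ φ) ∧ (φ ∧ (φ ∧ ψ))) ∧ φ = 0 ∧ U = 0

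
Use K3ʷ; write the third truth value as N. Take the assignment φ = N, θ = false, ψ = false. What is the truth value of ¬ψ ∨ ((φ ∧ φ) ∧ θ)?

¬ψ = ¬false = true
φ ∧ φ = N ∧ N = N
(φ ∧ φ) ∧ θ = N ∧ false = N
¬ψ ∨ ((φ ∧ φ) ∧ θ) = true ∨ N = N

N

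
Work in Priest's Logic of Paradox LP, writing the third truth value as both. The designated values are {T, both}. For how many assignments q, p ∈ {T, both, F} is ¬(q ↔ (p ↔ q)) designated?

7

Of the 9 assignments, 7 give a value in {T, both}.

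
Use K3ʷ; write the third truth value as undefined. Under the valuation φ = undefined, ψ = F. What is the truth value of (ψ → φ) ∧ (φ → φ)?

undefined

ψ → φ = F → undefined = undefined
φ → φ = undefined → undefined = undefined
(ψ → φ) ∧ (φ → φ) = undefined ∧ undefined = undefined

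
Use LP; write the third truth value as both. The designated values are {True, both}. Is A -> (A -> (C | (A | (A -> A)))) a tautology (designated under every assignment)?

Yes

Every assignment of A, C over {True, both, False} gives a value in {True, both}.
In particular, with A=both, C=both: A -> (A -> (C | (A | (A -> A)))) = both.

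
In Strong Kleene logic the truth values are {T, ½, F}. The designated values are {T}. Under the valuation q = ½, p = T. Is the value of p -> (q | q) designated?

q | q = ½ | ½ = ½
p -> (q | q) = T -> ½ = ½  [~T | ½]
½ ∉ {T}.

No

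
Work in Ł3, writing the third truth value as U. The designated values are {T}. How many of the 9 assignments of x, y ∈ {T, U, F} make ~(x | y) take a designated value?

Designated under: (x=F, y=F).

1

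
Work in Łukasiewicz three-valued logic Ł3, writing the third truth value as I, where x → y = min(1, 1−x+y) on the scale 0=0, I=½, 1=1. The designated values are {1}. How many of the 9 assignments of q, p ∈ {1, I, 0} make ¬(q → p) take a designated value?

1

Designated under: (q=1, p=0).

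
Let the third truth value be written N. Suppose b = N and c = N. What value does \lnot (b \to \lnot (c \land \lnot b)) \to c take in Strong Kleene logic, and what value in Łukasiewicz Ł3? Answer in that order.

In Strong Kleene logic: \lnot b = \lnot N = N
c \land \lnot b = N \land N = N
\lnot (c \land \lnot b) = \lnot N = N
b \to \lnot (c \land \lnot b) = N \to N = N  [\lnot N \lor N]
\lnot (b \to \lnot (c \land \lnot b)) = \lnot N = N
\lnot (b \to \lnot (c \land \lnot b)) \to c = N \to N = N
In Łukasiewicz Ł3: \lnot b = \lnot N = N
c \land \lnot b = N \land N = N
\lnot (c \land \lnot b) = \lnot N = N
b \to \lnot (c \land \lnot b) = N \to N = T  [min(1, 1−½+½)]
\lnot (b \to \lnot (c \land \lnot b)) = \lnot T = F
\lnot (b \to \lnot (c \land \lnot b)) \to c = F \to N = T
They differ because Strong Kleene logic and Łukasiewicz Ł3 treat N differently under implication.

N; T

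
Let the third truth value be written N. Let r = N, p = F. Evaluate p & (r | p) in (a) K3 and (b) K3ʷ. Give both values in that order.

In K3: r | p = N | F = N
p & (r | p) = F & N = F
In K3ʷ: r | p = N | F = N
p & (r | p) = F & N = N
They differ because K3 and K3ʷ treat N differently under the binary connectives.

F; N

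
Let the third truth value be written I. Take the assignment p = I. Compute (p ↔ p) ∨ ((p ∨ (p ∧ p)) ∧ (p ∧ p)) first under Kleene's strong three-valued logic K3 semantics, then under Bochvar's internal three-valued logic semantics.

I; I

In Kleene's strong three-valued logic K3: p ↔ p = I ↔ I = I
p ∧ p = I ∧ I = I
p ∨ (p ∧ p) = I ∨ I = I
p ∧ p = I ∧ I = I
(p ∨ (p ∧ p)) ∧ (p ∧ p) = I ∧ I = I
(p ↔ p) ∨ ((p ∨ (p ∧ p)) ∧ (p ∧ p)) = I ∨ I = I
In Bochvar's internal three-valued logic: p ↔ p = I ↔ I = I
p ∧ p = I ∧ I = I
p ∨ (p ∧ p) = I ∨ I = I
p ∧ p = I ∧ I = I
(p ∨ (p ∧ p)) ∧ (p ∧ p) = I ∧ I = I
(p ↔ p) ∨ ((p ∨ (p ∧ p)) ∧ (p ∧ p)) = I ∨ I = I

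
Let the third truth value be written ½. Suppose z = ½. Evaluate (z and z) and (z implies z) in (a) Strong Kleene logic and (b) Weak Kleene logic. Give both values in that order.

In Strong Kleene logic: z and z = ½ and ½ = ½
z implies z = ½ implies ½ = ½
(z and z) and (z implies z) = ½ and ½ = ½
In Weak Kleene logic: z and z = ½ and ½ = ½
z implies z = ½ implies ½ = ½  [any arg is the third value ⇒ result is the third value]
(z and z) and (z implies z) = ½ and ½ = ½

½; ½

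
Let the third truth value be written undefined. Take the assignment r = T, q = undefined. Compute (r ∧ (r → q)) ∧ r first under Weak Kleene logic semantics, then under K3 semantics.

In Weak Kleene logic: r → q = T → undefined = undefined
r ∧ (r → q) = T ∧ undefined = undefined
(r ∧ (r → q)) ∧ r = undefined ∧ T = undefined
In K3: r → q = T → undefined = undefined
r ∧ (r → q) = T ∧ undefined = undefined
(r ∧ (r → q)) ∧ r = undefined ∧ T = undefined

undefined; undefined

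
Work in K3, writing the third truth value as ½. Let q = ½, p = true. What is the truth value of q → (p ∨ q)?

true

p ∨ q = true ∨ ½ = true
q → (p ∨ q) = ½ → true = true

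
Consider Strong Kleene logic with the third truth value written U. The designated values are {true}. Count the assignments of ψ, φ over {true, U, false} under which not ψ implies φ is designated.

Of the 9 assignments, 5 give a value in {true}.

5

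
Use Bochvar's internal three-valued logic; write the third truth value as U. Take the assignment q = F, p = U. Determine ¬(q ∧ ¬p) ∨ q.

U

¬p = ¬U = U
q ∧ ¬p = F ∧ U = U
¬(q ∧ ¬p) = ¬U = U
¬(q ∧ ¬p) ∨ q = U ∨ F = U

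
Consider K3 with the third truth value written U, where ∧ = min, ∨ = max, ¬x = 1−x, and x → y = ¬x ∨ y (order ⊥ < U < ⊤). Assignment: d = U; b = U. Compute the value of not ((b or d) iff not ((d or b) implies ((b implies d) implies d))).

U

b or d = U or U = U
d or b = U or U = U
b implies d = U implies U = U  [not U or U]
(b implies d) implies d = U implies U = U
(d or b) implies ((b implies d) implies d) = U implies U = U
not ((d or b) implies ((b implies d) implies d)) = not U = U
(b or d) iff not ((d or b) implies ((b implies d) implies d)) = U iff U = U
not ((b or d) iff not ((d or b) implies ((b implies d) implies d))) = not U = U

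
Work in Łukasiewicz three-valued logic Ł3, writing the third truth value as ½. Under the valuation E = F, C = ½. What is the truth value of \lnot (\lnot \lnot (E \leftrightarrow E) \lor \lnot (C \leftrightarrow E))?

F

E \leftrightarrow E = F \leftrightarrow F = T
\lnot (E \leftrightarrow E) = \lnot T = F
\lnot \lnot (E \leftrightarrow E) = \lnot F = T
C \leftrightarrow E = ½ \leftrightarrow F = ½  [1 − |½−0|]
\lnot (C \leftrightarrow E) = \lnot ½ = ½
\lnot \lnot (E \leftrightarrow E) \lor \lnot (C \leftrightarrow E) = T \lor ½ = T
\lnot (\lnot \lnot (E \leftrightarrow E) \lor \lnot (C \leftrightarrow E)) = \lnot T = F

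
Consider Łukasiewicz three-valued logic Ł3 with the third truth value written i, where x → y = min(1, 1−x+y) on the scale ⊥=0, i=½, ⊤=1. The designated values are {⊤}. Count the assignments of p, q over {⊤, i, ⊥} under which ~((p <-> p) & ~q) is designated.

Designated under: (p=⊤, q=⊤); (p=i, q=⊤); (p=⊥, q=⊤).

3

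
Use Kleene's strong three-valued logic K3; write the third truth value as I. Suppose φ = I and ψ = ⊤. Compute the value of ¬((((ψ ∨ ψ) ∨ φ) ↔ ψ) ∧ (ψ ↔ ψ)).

ψ ∨ ψ = ⊤ ∨ ⊤ = ⊤
(ψ ∨ ψ) ∨ φ = ⊤ ∨ I = ⊤
((ψ ∨ ψ) ∨ φ) ↔ ψ = ⊤ ↔ ⊤ = ⊤
ψ ↔ ψ = ⊤ ↔ ⊤ = ⊤
(((ψ ∨ ψ) ∨ φ) ↔ ψ) ∧ (ψ ↔ ψ) = ⊤ ∧ ⊤ = ⊤
¬((((ψ ∨ ψ) ∨ φ) ↔ ψ) ∧ (ψ ↔ ψ)) = ¬⊤ = ⊥

⊥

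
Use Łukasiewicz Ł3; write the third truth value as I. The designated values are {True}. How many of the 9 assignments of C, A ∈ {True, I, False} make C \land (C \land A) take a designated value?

1

Designated under: (C=True, A=True).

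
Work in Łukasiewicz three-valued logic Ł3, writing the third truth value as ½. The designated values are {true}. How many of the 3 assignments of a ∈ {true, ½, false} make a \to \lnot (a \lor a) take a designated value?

2

a=true: false ·
a=½: true ✓
a=false: true ✓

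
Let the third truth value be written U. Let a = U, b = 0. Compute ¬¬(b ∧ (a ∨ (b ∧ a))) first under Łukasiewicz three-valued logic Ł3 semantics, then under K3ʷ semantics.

In Łukasiewicz three-valued logic Ł3: b ∧ a = 0 ∧ U = 0
a ∨ (b ∧ a) = U ∨ 0 = U
b ∧ (a ∨ (b ∧ a)) = 0 ∧ U = 0
¬(b ∧ (a ∨ (b ∧ a))) = ¬0 = 1
¬¬(b ∧ (a ∨ (b ∧ a))) = ¬1 = 0
In K3ʷ: b ∧ a = 0 ∧ U = U
a ∨ (b ∧ a) = U ∨ U = U
b ∧ (a ∨ (b ∧ a)) = 0 ∧ U = U
¬(b ∧ (a ∨ (b ∧ a))) = ¬U = U
¬¬(b ∧ (a ∨ (b ∧ a))) = ¬U = U
They differ because Łukasiewicz three-valued logic Ł3 and K3ʷ treat U differently under the binary connectives.

0; U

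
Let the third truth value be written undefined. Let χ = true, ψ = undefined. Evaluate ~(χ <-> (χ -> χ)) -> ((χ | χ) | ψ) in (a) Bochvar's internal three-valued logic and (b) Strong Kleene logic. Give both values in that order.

undefined; true

In Bochvar's internal three-valued logic: χ -> χ = true -> true = true
χ <-> (χ -> χ) = true <-> true = true
~(χ <-> (χ -> χ)) = ~true = false
χ | χ = true | true = true
(χ | χ) | ψ = true | undefined = undefined
~(χ <-> (χ -> χ)) -> ((χ | χ) | ψ) = false -> undefined = undefined  [any arg is the third value ⇒ result is the third value]
In Strong Kleene logic: χ -> χ = true -> true = true
χ <-> (χ -> χ) = true <-> true = true
~(χ <-> (χ -> χ)) = ~true = false
χ | χ = true | true = true
(χ | χ) | ψ = true | undefined = true
~(χ <-> (χ -> χ)) -> ((χ | χ) | ψ) = false -> true = true
They differ because Bochvar's internal three-valued logic and Strong Kleene logic treat undefined differently under the binary connectives.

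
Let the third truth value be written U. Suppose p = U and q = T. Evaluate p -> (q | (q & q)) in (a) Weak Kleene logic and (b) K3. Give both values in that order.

U; T

In Weak Kleene logic: q & q = T & T = T
q | (q & q) = T | T = T
p -> (q | (q & q)) = U -> T = U  [any arg is the third value ⇒ result is the third value]
In K3: q & q = T & T = T
q | (q & q) = T | T = T
p -> (q | (q & q)) = U -> T = T  [~U | T]
They differ because Weak Kleene logic and K3 treat U differently under the binary connectives.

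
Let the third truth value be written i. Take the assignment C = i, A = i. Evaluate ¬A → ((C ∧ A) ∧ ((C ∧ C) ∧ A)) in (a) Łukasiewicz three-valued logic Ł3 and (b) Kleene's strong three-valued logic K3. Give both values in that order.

In Łukasiewicz three-valued logic Ł3: ¬A = ¬i = i
C ∧ A = i ∧ i = i
C ∧ C = i ∧ i = i
(C ∧ C) ∧ A = i ∧ i = i
(C ∧ A) ∧ ((C ∧ C) ∧ A) = i ∧ i = i
¬A → ((C ∧ A) ∧ ((C ∧ C) ∧ A)) = i → i = 1
In Kleene's strong three-valued logic K3: ¬A = ¬i = i
C ∧ A = i ∧ i = i
C ∧ C = i ∧ i = i
(C ∧ C) ∧ A = i ∧ i = i
(C ∧ A) ∧ ((C ∧ C) ∧ A) = i ∧ i = i
¬A → ((C ∧ A) ∧ ((C ∧ C) ∧ A)) = i → i = i  [¬i ∨ i]
They differ because Łukasiewicz three-valued logic Ł3 and Kleene's strong three-valued logic K3 treat i differently under implication.

1; i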